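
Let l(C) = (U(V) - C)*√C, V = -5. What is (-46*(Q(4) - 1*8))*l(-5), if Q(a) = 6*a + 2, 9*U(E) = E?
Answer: -3680*I*√5 ≈ -8228.7*I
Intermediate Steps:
U(E) = E/9
Q(a) = 2 + 6*a
l(C) = √C*(-5/9 - C) (l(C) = ((⅑)*(-5) - C)*√C = (-5/9 - C)*√C = √C*(-5/9 - C))
(-46*(Q(4) - 1*8))*l(-5) = (-46*((2 + 6*4) - 1*8))*(√(-5)*(-5/9 - 1*(-5))) = (-46*((2 + 24) - 8))*((I*√5)*(-5/9 + 5)) = (-46*(26 - 8))*((I*√5)*(40/9)) = (-46*18)*(40*I*√5/9) = -3680*I*√5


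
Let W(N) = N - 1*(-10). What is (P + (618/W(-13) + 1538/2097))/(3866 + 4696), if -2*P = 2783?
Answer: -6696839/35909028 ≈ -0.18649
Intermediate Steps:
W(N) = 10 + N (W(N) = N + 10 = 10 + N)
P = -2783/2 (P = -½*2783 = -2783/2 ≈ -1391.5)
(P + (618/W(-13) + 1538/2097))/(3866 + 4696) = (-2783/2 + (618/(10 - 13) + 1538/2097))/(3866 + 4696) = (-2783/2 + (618/(-3) + 1538*(1/2097)))/8562 = (-2783/2 + (618*(-⅓) + 1538/2097))*(1/8562) = (-2783/2 + (-206 + 1538/2097))*(1/8562) = (-2783/2 - 430444/2097)*(1/8562) = -6696839/4194*1/8562 = -6696839/35909028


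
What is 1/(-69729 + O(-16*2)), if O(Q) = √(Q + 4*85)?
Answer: -6339/442012103 - 2*√77/4862133133 ≈ -1.4345e-5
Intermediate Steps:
O(Q) = √(340 + Q) (O(Q) = √(Q + 340) = √(340 + Q))
1/(-69729 + O(-16*2)) = 1/(-69729 + √(340 - 16*2)) = 1/(-69729 + √(340 - 32)) = 1/(-69729 + √308) = 1/(-69729 + 2*√77)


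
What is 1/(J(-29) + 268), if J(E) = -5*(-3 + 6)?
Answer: 1/253 ≈ 0.0039526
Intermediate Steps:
J(E) = -15 (J(E) = -5*3 = -15)
1/(J(-29) + 268) = 1/(-15 + 268) = 1/253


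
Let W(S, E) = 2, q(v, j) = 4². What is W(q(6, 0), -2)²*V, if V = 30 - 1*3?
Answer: 108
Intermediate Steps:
q(v, j) = 16
V = 27 (V = 30 - 3 = 27)
W(q(6, 0), -2)²*V = 2²*27 = 4*27 = 108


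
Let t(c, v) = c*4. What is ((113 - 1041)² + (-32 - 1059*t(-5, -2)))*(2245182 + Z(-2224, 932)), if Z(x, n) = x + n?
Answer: 1979855951480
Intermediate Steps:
Z(x, n) = n + x
t(c, v) = 4*c
((113 - 1041)² + (-32 - 1059*t(-5, -2)))*(2245182 + Z(-2224, 932)) = ((113 - 1041)² + (-32 - 4236*(-5)))*(2245182 + (932 - 2224)) = ((-928)² + (-32 - 1059*(-20)))*(2245182 - 1292) = (861184 + (-32 + 21180))*2243890 = (861184 + 21148)*2243890 = 882332*2243890 = 1979855951480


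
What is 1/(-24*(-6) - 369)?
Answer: -1/225 ≈ -0.0044444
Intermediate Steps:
1/(-24*(-6) - 369) = 1/(144 - 369) = 1/(-225) = -1/225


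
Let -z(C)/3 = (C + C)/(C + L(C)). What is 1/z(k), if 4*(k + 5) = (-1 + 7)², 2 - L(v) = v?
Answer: -1/12 ≈ -0.083333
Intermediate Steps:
L(v) = 2 - v
k = 4 (k = -5 + (-1 + 7)²/4 = -5 + (¼)*6² = -5 + (¼)*36 = -5 + 9 = 4)
z(C) = -3*C (z(C) = -3*(C + C)/(C + (2 - C)) = -3*2*C/2 = -3*C)
1/z(k) = 1/(-3*4) = 1/(-12) = -1/12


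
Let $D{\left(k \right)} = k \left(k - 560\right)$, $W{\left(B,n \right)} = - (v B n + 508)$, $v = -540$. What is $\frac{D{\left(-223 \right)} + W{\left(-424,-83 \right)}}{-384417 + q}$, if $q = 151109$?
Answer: $- \frac{19177781}{233308} \approx -82.199$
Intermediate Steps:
$W{\left(B,n \right)} = -508 + 540 B n$ ($W{\left(B,n \right)} = - (- 540 B n + 508) = - (508 - 540 B n) = -508 + 540 B n$)
$D{\left(k \right)} = k \left(-560 + k\right)$
$\frac{D{\left(-223 \right)} + W{\left(-424,-83 \right)}}{-384417 + q} = \frac{- 223 \left(-560 - 223\right) - \left(508 + 228960 \left(-83\right)\right)}{-384417 + 151109} = \frac{\left(-223\right) \left(-783\right) + \left(-508 + 19003680\right)}{-233308} = \left(174609 + 19003172\right) \left(- \frac{1}{233308}\right) = 19177781 \left(- \frac{1}{233308}\right) = - \frac{19177781}{233308}$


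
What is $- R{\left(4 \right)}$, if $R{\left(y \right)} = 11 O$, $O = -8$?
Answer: $88$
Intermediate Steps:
$R{\left(y \right)} = -88$ ($R{\left(y \right)} = 11 \left(-8\right) = -88$)
$- R{\left(4 \right)} = \left(-1\right) \left(-88\right) = 88$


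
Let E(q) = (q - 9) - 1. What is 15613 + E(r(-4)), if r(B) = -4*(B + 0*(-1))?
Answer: 15619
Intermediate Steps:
r(B) = -4*B (r(B) = -4*(B + 0) = -4*B)
E(q) = -10 + q (E(q) = (-9 + q) - 1 = -10 + q)
15613 + E(r(-4)) = 15613 + (-10 - 4*(-4)) = 15613 + (-10 + 16) = 15613 + 6 = 15619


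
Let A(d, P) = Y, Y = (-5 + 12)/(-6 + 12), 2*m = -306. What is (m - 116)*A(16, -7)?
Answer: -1883/6 ≈ -313.83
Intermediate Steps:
m = -153 (m = (½)*(-306) = -153)
Y = 7/6 ≈ 1.1667
A(d, P) = 7/6
(m - 116)*A(16, -7) = (-153 - 116)*(7/6) = -269*7/6 = -1883/6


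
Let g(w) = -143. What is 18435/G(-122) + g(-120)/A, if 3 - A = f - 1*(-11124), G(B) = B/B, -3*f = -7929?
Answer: 253739483/13764 ≈ 18435.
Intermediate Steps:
f = 2643 (f = -⅓*(-7929) = 2643)
G(B) = 1
A = -13764 (A = 3 - (2643 - 1*(-11124)) = 3 - (2643 + 11124) = 3 - 1*13767 = 3 - 13767 = -13764)
18435/G(-122) + g(-120)/A = 18435/1 - 143/(-13764) = 18435*1 - 143*(-1/13764) = 18435 + 143/13764 = 253739483/13764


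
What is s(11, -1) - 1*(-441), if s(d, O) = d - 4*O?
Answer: 456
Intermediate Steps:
s(11, -1) - 1*(-441) = (11 - 4*(-1)) - 1*(-441) = (11 + 4) + 441 = 15 + 441 = 456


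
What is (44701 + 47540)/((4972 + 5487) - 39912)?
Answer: -92241/29453 ≈ -3.1318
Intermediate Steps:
(44701 + 47540)/((4972 + 5487) - 39912) = 92241/(10459 - 39912) = 92241/(-29453) = 92241*(-1/29453) = -92241/29453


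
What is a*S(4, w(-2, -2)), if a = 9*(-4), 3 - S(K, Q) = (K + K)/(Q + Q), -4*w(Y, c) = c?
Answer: 180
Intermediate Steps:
w(Y, c) = -c/4
S(K, Q) = 3 - K/Q (S(K, Q) = 3 - (K + K)/(Q + Q) = 3 - 2*K/(2*Q) = 3 - 2*K*1/(2*Q) = 3 - K/Q)
a = -36
a*S(4, w(-2, -2)) = -36*(3 - 1*4/(-¼*(-2))) = -36*(3 - 1*4/½) = -36*(3 - 1*4*2) = -36*(3 - 8) = -36*(-5) = 180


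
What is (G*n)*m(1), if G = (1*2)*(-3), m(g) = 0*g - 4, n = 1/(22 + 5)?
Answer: 8/9 ≈ 0.88889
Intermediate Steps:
n = 1/27 ≈ 0.037037
m(g) = -4 (m(g) = 0 - 4 = -4)
G = -6 (G = 2*(-3) = -6)
(G*n)*m(1) = -6*1/27*(-4) = -2/9*(-4) = 8/9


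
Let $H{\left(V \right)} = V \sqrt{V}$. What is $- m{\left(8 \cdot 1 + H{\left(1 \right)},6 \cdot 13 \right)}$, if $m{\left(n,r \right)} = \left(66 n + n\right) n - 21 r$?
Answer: $-3789$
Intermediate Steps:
$H{\left(V \right)} = V^{\frac{3}{2}}$
$m{\left(n,r \right)} = - 21 r + 67 n^{2}$ ($m{\left(n,r \right)} = 67 n n - 21 r = 67 n^{2} - 21 r = - 21 r + 67 n^{2}$)
$- m{\left(8 \cdot 1 + H{\left(1 \right)},6 \cdot 13 \right)} = - (- 21 \cdot 6 \cdot 13 + 67 \left(8 \cdot 1 + 1^{\frac{3}{2}}\right)^{2}) = - (\left(-21\right) 78 + 67 \left(8 + 1\right)^{2}) = - (-1638 + 67 \cdot 9^{2}) = - (-1638 + 67 \cdot 81) = - (-1638 + 5427) = \left(-1\right) 3789 = -3789$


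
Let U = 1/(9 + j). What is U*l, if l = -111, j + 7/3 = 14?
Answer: -333/62 ≈ -5.3710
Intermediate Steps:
j = 35/3 (j = -7/3 + 14 = 35/3 ≈ 11.667)
U = 3/62 (U = 1/(9 + 35/3) = 1/(62/3) = 3/62 ≈ 0.048387)
U*l = (3/62)*(-111) = -333/62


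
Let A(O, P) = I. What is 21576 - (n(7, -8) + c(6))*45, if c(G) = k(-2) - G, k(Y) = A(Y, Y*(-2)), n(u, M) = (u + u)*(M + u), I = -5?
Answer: 22701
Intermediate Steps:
n(u, M) = 2*u*(M + u) (n(u, M) = (2*u)*(M + u) = 2*u*(M + u))
A(O, P) = -5
k(Y) = -5
c(G) = -5 - G
21576 - (n(7, -8) + c(6))*45 = 21576 - (2*7*(-8 + 7) + (-5 - 1*6))*45 = 21576 - (2*7*(-1) + (-5 - 6))*45 = 21576 - (-14 - 11)*45 = 21576 - (-25)*45 = 21576 - 1*(-1125) = 21576 + 1125 = 22701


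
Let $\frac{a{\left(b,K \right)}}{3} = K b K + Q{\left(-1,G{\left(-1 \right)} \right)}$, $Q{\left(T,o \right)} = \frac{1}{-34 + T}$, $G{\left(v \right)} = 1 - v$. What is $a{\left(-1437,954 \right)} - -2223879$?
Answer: $- \frac{137245016898}{35} \approx -3.9213 \cdot 10^{9}$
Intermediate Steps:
$a{\left(b,K \right)} = - \frac{3}{35} + 3 b K^{2}$ ($a{\left(b,K \right)} = 3 \left(K b K + \frac{1}{-34 - 1}\right) = 3 \left(b K^{2} + \frac{1}{-35}\right) = 3 \left(b K^{2} - \frac{1}{35}\right) = 3 \left(- \frac{1}{35} + b K^{2}\right) = - \frac{3}{35} + 3 b K^{2}$)
$a{\left(-1437,954 \right)} - -2223879 = \left(- \frac{3}{35} + 3 \left(-1437\right) 954^{2}\right) - -2223879 = \left(- \frac{3}{35} + 3 \left(-1437\right) 910116\right) + 2223879 = \left(- \frac{3}{35} - 3923510076\right) + 2223879 = - \frac{137322852663}{35} + 2223879 = - \frac{137245016898}{35}$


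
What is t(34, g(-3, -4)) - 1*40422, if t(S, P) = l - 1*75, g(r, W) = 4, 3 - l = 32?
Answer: -40526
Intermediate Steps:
l = -29 (l = 3 - 1*32 = 3 - 32 = -29)
t(S, P) = -104 (t(S, P) = -29 - 1*75 = -29 - 75 = -104)
t(34, g(-3, -4)) - 1*40422 = -104 - 1*40422 = -104 - 40422 = -40526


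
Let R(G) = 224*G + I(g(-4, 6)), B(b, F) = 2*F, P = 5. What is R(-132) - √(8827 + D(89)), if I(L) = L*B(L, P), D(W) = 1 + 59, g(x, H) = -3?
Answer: -29598 - √8887 ≈ -29692.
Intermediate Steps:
D(W) = 60
I(L) = 10*L (I(L) = L*(2*5) = L*10 = 10*L)
R(G) = -30 + 224*G (R(G) = 224*G + 10*(-3) = 224*G - 30 = -30 + 224*G)
R(-132) - √(8827 + D(89)) = (-30 + 224*(-132)) - √(8827 + 60) = (-30 - 29568) - √8887 = -29598 - √8887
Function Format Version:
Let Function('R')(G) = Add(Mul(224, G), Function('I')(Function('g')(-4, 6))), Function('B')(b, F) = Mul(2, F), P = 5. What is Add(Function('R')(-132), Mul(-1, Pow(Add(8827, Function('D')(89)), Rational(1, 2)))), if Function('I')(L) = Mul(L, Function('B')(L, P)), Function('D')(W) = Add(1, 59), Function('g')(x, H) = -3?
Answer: Add(-29598, Mul(-1, Pow(8887, Rational(1, 2)))) ≈ -29692.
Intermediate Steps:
Function('D')(W) = 60
Function('I')(L) = Mul(10, L) (Function('I')(L) = Mul(L, Mul(2, 5)) = Mul(L, 10) = Mul(10, L))
Function('R')(G) = Add(-30, Mul(224, G)) (Function('R')(G) = Add(Mul(224, G), Mul(10, -3)) = Add(Mul(224, G), -30) = Add(-30, Mul(224, G)))
Add(Function('R')(-132), Mul(-1, Pow(Add(8827, Function('D')(89)), Rational(1, 2)))) = Add(Add(-30, Mul(224, -132)), Mul(-1, Pow(Add(8827, 60), Rational(1, 2)))) = Add(Add(-30, -29568), Mul(-1, Pow(8887, Rational(1, 2)))) = Add(-29598, Mul(-1, Pow(8887, Rational(1, 2))))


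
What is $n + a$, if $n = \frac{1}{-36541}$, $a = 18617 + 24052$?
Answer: $\frac{1559167928}{36541} \approx 42669.0$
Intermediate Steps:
$a = 42669$
$n = - \frac{1}{36541} \approx -2.7367 \cdot 10^{-5}$
$n + a = - \frac{1}{36541} + 42669 = \frac{1559167928}{36541}$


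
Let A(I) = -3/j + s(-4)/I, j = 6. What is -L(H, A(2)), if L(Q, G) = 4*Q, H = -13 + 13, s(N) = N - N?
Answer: 0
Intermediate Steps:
s(N) = 0
A(I) = -½ (A(I) = -3/6 + 0/I = -3*⅙ + 0 = -½ + 0 = -½)
H = 0
-L(H, A(2)) = -4*0 = -1*0 = 0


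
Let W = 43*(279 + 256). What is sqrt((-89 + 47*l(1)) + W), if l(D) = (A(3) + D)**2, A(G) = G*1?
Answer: 2*sqrt(5917) ≈ 153.84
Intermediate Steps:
A(G) = G
W = 23005 (W = 43*535 = 23005)
l(D) = (3 + D)**2
sqrt((-89 + 47*l(1)) + W) = sqrt((-89 + 47*(3 + 1)**2) + 23005) = sqrt((-89 + 47*4**2) + 23005) = sqrt((-89 + 47*16) + 23005) = sqrt((-89 + 752) + 23005) = sqrt(663 + 23005) = sqrt(23668) = 2*sqrt(5917)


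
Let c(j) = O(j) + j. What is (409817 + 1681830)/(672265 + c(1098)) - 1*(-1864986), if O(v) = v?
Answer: 1257862414193/674461 ≈ 1.8650e+6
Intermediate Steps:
c(j) = 2*j (c(j) = j + j = 2*j)
(409817 + 1681830)/(672265 + c(1098)) - 1*(-1864986) = (409817 + 1681830)/(672265 + 2*1098) - 1*(-1864986) = 2091647/(672265 + 2196) + 1864986 = 2091647/674461 + 1864986 = 1257862414193/674461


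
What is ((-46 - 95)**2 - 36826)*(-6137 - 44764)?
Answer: 862517445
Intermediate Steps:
((-46 - 95)**2 - 36826)*(-6137 - 44764) = ((-141)**2 - 36826)*(-50901) = (19881 - 36826)*(-50901) = -16945*(-50901) = 862517445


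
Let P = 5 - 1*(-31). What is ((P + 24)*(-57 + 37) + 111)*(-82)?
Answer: 89298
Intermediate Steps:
P = 36 (P = 5 + 31 = 36)
((P + 24)*(-57 + 37) + 111)*(-82) = ((36 + 24)*(-57 + 37) + 111)*(-82) = (60*(-20) + 111)*(-82) = (-1200 + 111)*(-82) = -1089*(-82) = 89298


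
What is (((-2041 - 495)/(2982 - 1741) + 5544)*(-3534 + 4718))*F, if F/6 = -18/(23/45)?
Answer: -39575176888320/28543 ≈ -1.3865e+9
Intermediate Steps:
F = -4860/23 (F = 6*(-18/(23/45)) = 6*(-18/(23*(1/45))) = 6*(-18/23/45) = 6*(-18*45/23) = 6*(-810/23) = -4860/23 ≈ -211.30)
(((-2041 - 495)/(2982 - 1741) + 5544)*(-3534 + 4718))*F = (((-2041 - 495)/(2982 - 1741) + 5544)*(-3534 + 4718))*(-4860/23) = ((-2536/1241 + 5544)*1184)*(-4860/23) = ((6877568/1241)*1184)*(-4860/23) = (8143040512/1241)*(-4860/23) = -39575176888320/28543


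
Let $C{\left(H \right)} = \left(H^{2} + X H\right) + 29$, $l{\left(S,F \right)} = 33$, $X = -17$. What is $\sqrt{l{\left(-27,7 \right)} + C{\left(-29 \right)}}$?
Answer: $2 \sqrt{349} \approx 37.363$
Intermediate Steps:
$C{\left(H \right)} = 29 + H^{2} - 17 H$ ($C{\left(H \right)} = \left(H^{2} - 17 H\right) + 29 = 29 + H^{2} - 17 H$)
$\sqrt{l{\left(-27,7 \right)} + C{\left(-29 \right)}} = \sqrt{33 + \left(29 + \left(-29\right)^{2} - -493\right)} = \sqrt{33 + \left(29 + 841 + 493\right)} = \sqrt{33 + 1363} = \sqrt{1396} = 2 \sqrt{349}$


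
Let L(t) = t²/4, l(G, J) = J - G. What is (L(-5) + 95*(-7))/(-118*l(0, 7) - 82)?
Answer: 2635/3632 ≈ 0.72550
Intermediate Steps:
L(t) = t²/4
(L(-5) + 95*(-7))/(-118*l(0, 7) - 82) = ((¼)*(-5)² + 95*(-7))/(-118*(7 - 1*0) - 82) = ((¼)*25 - 665)/(-118*(7 + 0) - 82) = (25/4 - 665)/(-118*7 - 82) = -2635/(4*(-826 - 82)) = -2635/4/(-908) = -2635/4*(-1/908) = 2635/3632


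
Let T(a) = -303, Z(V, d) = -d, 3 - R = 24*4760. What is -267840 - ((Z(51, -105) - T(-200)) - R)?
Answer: -382485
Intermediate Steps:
R = -114237 (R = 3 - 24*4760 = 3 - 1*114240 = 3 - 114240 = -114237)
-267840 - ((Z(51, -105) - T(-200)) - R) = -267840 - ((-1*(-105) - 1*(-303)) - 1*(-114237)) = -267840 - ((105 + 303) + 114237) = -267840 - (408 + 114237) = -267840 - 1*114645 = -267840 - 114645 = -382485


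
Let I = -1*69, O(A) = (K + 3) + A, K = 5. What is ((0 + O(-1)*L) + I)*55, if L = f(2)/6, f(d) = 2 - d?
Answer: -3795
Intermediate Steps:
O(A) = 8 + A (O(A) = (5 + 3) + A = 8 + A)
L = 0 (L = (2 - 1*2)/6 = (2 - 2)*(1/6) = 0*(1/6) = 0)
I = -69
((0 + O(-1)*L) + I)*55 = ((0 + (8 - 1)*0) - 69)*55 = ((0 + 7*0) - 69)*55 = ((0 + 0) - 69)*55 = (0 - 69)*55 = -69*55 = -3795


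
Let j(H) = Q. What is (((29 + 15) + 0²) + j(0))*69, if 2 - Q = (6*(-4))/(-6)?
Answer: 2898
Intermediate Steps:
Q = -2 (Q = 2 - 6*(-4)/(-6) = 2 - (-24)*(-1)/6 = 2 - 1*4 = 2 - 4 = -2)
j(H) = -2
(((29 + 15) + 0²) + j(0))*69 = (((29 + 15) + 0²) - 2)*69 = ((44 + 0) - 2)*69 = (44 - 2)*69 = 42*69 = 2898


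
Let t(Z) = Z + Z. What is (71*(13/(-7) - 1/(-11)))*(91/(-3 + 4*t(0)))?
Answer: 125528/33 ≈ 3803.9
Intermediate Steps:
t(Z) = 2*Z
(71*(13/(-7) - 1/(-11)))*(91/(-3 + 4*t(0))) = (71*(13/(-7) - 1/(-11)))*(91/(-3 + 4*(2*0))) = (71*(13*(-1/7) - 1*(-1/11)))*(91/(-3 + 4*0)) = (71*(-13/7 + 1/11))*(91/(-3 + 0)) = (71*(-136/77))*(91/(-3)) = -125528*(-1)/(11*3) = -9656/77*(-91/3) = 125528/33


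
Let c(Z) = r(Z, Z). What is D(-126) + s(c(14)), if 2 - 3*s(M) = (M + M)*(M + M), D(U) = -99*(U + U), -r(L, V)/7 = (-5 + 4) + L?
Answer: 41722/3 ≈ 13907.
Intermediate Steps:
r(L, V) = 7 - 7*L (r(L, V) = -7*((-5 + 4) + L) = -7*(-1 + L) = 7 - 7*L)
c(Z) = 7 - 7*Z
D(U) = -198*U
s(M) = 2/3 - 4*M**2/3 (s(M) = 2/3 - (M + M)*(M + M)/3 = 2/3 - 2*M*2*M/3 = 2/3 - 4*M**2/3)
D(-126) + s(c(14)) = -198*(-126) + (2/3 - 4*(7 - 7*14)**2/3) = 24948 + (2/3 - 4*(7 - 98)**2/3) = 24948 + (2/3 - 4/3*(-91)**2) = 24948 + (2/3 - 4/3*8281) = 24948 + (2/3 - 33124/3) = 24948 - 33122/3 = 41722/3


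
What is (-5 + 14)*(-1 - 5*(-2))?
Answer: 81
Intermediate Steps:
(-5 + 14)*(-1 - 5*(-2)) = 9*(-1 + 10) = 9*9 = 81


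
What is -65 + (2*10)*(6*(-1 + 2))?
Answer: 55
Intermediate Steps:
-65 + (2*10)*(6*(-1 + 2)) = -65 + 20*(6*1) = -65 + 20*6 = -65 + 120 = 55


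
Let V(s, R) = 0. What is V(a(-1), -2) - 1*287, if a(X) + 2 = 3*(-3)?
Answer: -287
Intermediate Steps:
a(X) = -11 (a(X) = -2 + 3*(-3) = -2 - 9 = -11)
V(a(-1), -2) - 1*287 = 0 - 1*287 = 0 - 287 = -287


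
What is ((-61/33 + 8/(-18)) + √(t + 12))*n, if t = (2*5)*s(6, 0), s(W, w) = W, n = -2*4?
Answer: 1816/99 - 48*√2 ≈ -49.539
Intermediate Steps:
n = -8
t = 60 (t = (2*5)*6 = 10*6 = 60)
((-61/33 + 8/(-18)) + √(t + 12))*n = ((-61/33 + 8/(-18)) + √(60 + 12))*(-8) = ((-61*1/33 + 8*(-1/18)) + √72)*(-8) = ((-61/33 - 4/9) + 6*√2)*(-8) = (-227/99 + 6*√2)*(-8) = 1816/99 - 48*√2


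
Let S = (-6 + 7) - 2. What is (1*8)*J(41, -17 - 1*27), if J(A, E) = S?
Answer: -8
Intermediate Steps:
S = -1 (S = 1 - 2 = -1)
J(A, E) = -1
(1*8)*J(41, -17 - 1*27) = (1*8)*(-1) = 8*(-1) = -8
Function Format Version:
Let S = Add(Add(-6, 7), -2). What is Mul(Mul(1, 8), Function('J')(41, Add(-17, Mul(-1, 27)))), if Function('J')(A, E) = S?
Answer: -8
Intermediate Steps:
S = -1 (S = Add(1, -2) = -1)
Function('J')(A, E) = -1
Mul(Mul(1, 8), Function('J')(41, Add(-17, Mul(-1, 27)))) = Mul(Mul(1, 8), -1) = Mul(8, -1) = -8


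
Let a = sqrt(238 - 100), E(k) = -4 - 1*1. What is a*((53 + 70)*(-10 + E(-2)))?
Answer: -1845*sqrt(138) ≈ -21674.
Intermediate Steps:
E(k) = -5 (E(k) = -4 - 1 = -5)
a = sqrt(138) ≈ 11.747
a*((53 + 70)*(-10 + E(-2))) = sqrt(138)*((53 + 70)*(-10 - 5)) = sqrt(138)*(123*(-15)) = sqrt(138)*(-1845) = -1845*sqrt(138)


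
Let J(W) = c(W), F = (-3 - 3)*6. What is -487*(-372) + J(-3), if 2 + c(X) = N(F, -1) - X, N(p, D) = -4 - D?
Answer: 181162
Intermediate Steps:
F = -36 (F = -6*6 = -36)
c(X) = -5 - X (c(X) = -2 + ((-4 - 1*(-1)) - X) = -2 + ((-4 + 1) - X) = -2 + (-3 - X) = -5 - X)
J(W) = -5 - W
-487*(-372) + J(-3) = -487*(-372) + (-5 - 1*(-3)) = 181164 + (-5 + 3) = 181164 - 2 = 181162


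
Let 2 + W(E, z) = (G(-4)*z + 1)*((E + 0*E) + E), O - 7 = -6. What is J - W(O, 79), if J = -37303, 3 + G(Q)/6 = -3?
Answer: -31615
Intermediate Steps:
O = 1 (O = 7 - 6 = 1)
G(Q) = -36 (G(Q) = -18 + 6*(-3) = -18 - 18 = -36)
W(E, z) = -2 + 2*E*(1 - 36*z) (W(E, z) = -2 + (-36*z + 1)*((E + 0*E) + E) = -2 + (1 - 36*z)*((E + 0) + E) = -2 + (1 - 36*z)*(E + E) = -2 + (1 - 36*z)*(2*E) = -2 + 2*E*(1 - 36*z))
J - W(O, 79) = -37303 - (-2 + 2*1 - 72*1*79) = -37303 - (-2 + 2 - 5688) = -37303 - 1*(-5688) = -37303 + 5688 = -31615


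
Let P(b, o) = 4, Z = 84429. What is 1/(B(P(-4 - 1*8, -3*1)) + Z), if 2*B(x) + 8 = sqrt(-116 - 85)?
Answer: 337700/28510322701 - 2*I*sqrt(201)/28510322701 ≈ 1.1845e-5 - 9.9455e-10*I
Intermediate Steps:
B(x) = -4 + I*sqrt(201)/2 (B(x) = -4 + sqrt(-116 - 85)/2 = -4 + sqrt(-201)/2 = -4 + (I*sqrt(201))/2 = -4 + I*sqrt(201)/2)
1/(B(P(-4 - 1*8, -3*1)) + Z) = 1/((-4 + I*sqrt(201)/2) + 84429) = 1/(84425 + I*sqrt(201)/2)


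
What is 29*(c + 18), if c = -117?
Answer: -2871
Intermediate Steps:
29*(c + 18) = 29*(-117 + 18) = 29*(-99) = -2871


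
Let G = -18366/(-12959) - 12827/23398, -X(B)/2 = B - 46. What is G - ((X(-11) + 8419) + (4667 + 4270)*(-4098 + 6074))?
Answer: -5357210382734115/303214682 ≈ -1.7668e+7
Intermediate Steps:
X(B) = 92 - 2*B (X(B) = -2*(B - 46) = -2*(-46 + B) = 92 - 2*B)
G = 263502575/303214682 (G = -18366*(-1/12959) - 12827*1/23398 = 18366/12959 - 12827/23398 = 263502575/303214682 ≈ 0.86903)
G - ((X(-11) + 8419) + (4667 + 4270)*(-4098 + 6074)) = 263502575/303214682 - (((92 - 2*(-11)) + 8419) + (4667 + 4270)*(-4098 + 6074)) = 263502575/303214682 - (((92 + 22) + 8419) + 8937*1976) = 263502575/303214682 - ((114 + 8419) + 17659512) = 263502575/303214682 - (8533 + 17659512) = 263502575/303214682 - 1*17668045 = 263502575/303214682 - 17668045 = -5357210382734115/303214682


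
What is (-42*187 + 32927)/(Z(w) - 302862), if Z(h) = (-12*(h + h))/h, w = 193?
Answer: -25073/302886 ≈ -0.082780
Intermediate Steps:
Z(h) = -24 (Z(h) = (-24*h)/h = -24)
(-42*187 + 32927)/(Z(w) - 302862) = (-42*187 + 32927)/(-24 - 302862) = (-7854 + 32927)/(-302886) = 25073*(-1/302886) = -25073/302886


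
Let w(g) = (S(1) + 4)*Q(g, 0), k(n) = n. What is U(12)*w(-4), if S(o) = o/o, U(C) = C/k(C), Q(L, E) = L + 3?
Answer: -5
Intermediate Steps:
Q(L, E) = 3 + L
U(C) = 1 (U(C) = C/C = 1)
S(o) = 1
w(g) = 15 + 5*g (w(g) = (1 + 4)*(3 + g) = 5*(3 + g) = 15 + 5*g)
U(12)*w(-4) = 1*(15 + 5*(-4)) = 1*(15 - 20) = 1*(-5) = -5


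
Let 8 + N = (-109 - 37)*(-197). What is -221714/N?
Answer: -110857/14377 ≈ -7.7107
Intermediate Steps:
N = 28754 (N = -8 + (-109 - 37)*(-197) = -8 - 146*(-197) = -8 + 28762 = 28754)
-221714/N = -221714/28754 = -221714*1/28754 = -110857/14377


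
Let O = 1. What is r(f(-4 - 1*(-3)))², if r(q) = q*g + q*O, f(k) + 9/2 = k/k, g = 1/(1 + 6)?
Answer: 16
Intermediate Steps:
g = ⅐ (g = 1/7 = ⅐ ≈ 0.14286)
f(k) = -7/2 (f(k) = -9/2 + k/k = -9/2 + 1 = -7/2)
r(q) = 8*q/7 (r(q) = q*(⅐) + q*1 = q/7 + q = 8*q/7)
r(f(-4 - 1*(-3)))² = ((8/7)*(-7/2))² = (-4)² = 16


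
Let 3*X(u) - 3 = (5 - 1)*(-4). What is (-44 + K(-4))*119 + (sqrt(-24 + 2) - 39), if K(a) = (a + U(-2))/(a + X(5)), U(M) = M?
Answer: -129733/25 + I*sqrt(22) ≈ -5189.3 + 4.6904*I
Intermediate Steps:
X(u) = -13/3 (X(u) = 1 + ((5 - 1)*(-4))/3 = 1 + (4*(-4))/3 = 1 + (1/3)*(-16) = 1 - 16/3 = -13/3)
K(a) = (-2 + a)/(-13/3 + a) (K(a) = (a - 2)/(a - 13/3) = (-2 + a)/(-13/3 + a))
(-44 + K(-4))*119 + (sqrt(-24 + 2) - 39) = (-44 + 3*(-2 - 4)/(-13 + 3*(-4)))*119 + (sqrt(-24 + 2) - 39) = (-44 + 3*(-6)/(-13 - 12))*119 + (sqrt(-22) - 39) = (-44 + 3*(-6)/(-25))*119 + (I*sqrt(22) - 39) = (-44 + 3*(-1/25)*(-6))*119 + (-39 + I*sqrt(22)) = (-44 + 18/25)*119 + (-39 + I*sqrt(22)) = -1082/25*119 + (-39 + I*sqrt(22)) = -128758/25 + (-39 + I*sqrt(22)) = -129733/25 + I*sqrt(22)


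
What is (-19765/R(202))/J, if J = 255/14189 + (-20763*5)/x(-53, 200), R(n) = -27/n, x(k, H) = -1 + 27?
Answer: -294580042484/7954331787 ≈ -37.034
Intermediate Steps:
x(k, H) = 26
J = -1473024405/368914 (J = 255/14189 - 20763*5/26 = 255*(1/14189) - 103815*1/26 = 255/14189 - 103815/26 = -1473024405/368914 ≈ -3992.9)
(-19765/R(202))/J = (-19765/((-27/202)))/(-1473024405/368914) = -19765/((-27*1/202))*(-368914/1473024405) = -19765/(-27/202)*(-368914/1473024405) = -19765*(-202/27)*(-368914/1473024405) = (3992530/27)*(-368914/1473024405) = -294580042484/7954331787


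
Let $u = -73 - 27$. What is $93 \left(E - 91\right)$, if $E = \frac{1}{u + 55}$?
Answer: $- \frac{126976}{15} \approx -8465.1$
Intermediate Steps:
$u = -100$ ($u = -73 - 27 = -100$)
$E = - \frac{1}{45}$ ($E = \frac{1}{-100 + 55} = \frac{1}{-45} = - \frac{1}{45} \approx -0.022222$)
$93 \left(E - 91\right) = 93 \left(- \frac{1}{45} - 91\right) = 93 \left(- \frac{4096}{45}\right) = - \frac{126976}{15}$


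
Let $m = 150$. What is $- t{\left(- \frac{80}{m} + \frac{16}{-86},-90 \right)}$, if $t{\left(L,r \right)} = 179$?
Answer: $-179$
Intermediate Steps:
$- t{\left(- \frac{80}{m} + \frac{16}{-86},-90 \right)} = \left(-1\right) 179 = -179$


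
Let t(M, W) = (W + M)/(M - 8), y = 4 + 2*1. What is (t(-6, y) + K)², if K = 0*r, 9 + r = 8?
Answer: 0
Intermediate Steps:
r = -1 (r = -9 + 8 = -1)
y = 6 (y = 4 + 2 = 6)
t(M, W) = (M + W)/(-8 + M)
K = 0 (K = 0*(-1) = 0)
(t(-6, y) + K)² = ((-6 + 6)/(-8 - 6) + 0)² = (0/(-14) + 0)² = (-1/14*0 + 0)² = (0 + 0)² = 0² = 0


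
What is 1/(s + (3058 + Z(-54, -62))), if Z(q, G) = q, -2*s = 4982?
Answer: 1/513 ≈ 0.0019493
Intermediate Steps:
s = -2491 (s = -1/2*4982 = -2491)
1/(s + (3058 + Z(-54, -62))) = 1/(-2491 + (3058 - 54)) = 1/(-2491 + 3004) = 1/513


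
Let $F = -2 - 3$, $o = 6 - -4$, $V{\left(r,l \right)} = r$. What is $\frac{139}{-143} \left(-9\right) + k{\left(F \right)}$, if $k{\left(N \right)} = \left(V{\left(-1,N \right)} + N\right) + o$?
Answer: $\frac{1823}{143} \approx 12.748$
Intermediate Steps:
$o = 10$ ($o = 6 + 4 = 10$)
$F = -5$ ($F = -2 - 3 = -5$)
$k{\left(N \right)} = 9 + N$ ($k{\left(N \right)} = \left(-1 + N\right) + 10 = 9 + N$)
$\frac{139}{-143} \left(-9\right) + k{\left(F \right)} = \frac{139}{-143} \left(-9\right) + \left(9 - 5\right) = 139 \left(- \frac{1}{143}\right) \left(-9\right) + 4 = \left(- \frac{139}{143}\right) \left(-9\right) + 4 = \frac{1251}{143} + 4 = \frac{1823}{143}$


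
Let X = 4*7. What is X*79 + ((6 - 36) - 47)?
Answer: 2135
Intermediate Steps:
X = 28
X*79 + ((6 - 36) - 47) = 28*79 + ((6 - 36) - 47) = 2212 + (-30 - 47) = 2212 - 77 = 2135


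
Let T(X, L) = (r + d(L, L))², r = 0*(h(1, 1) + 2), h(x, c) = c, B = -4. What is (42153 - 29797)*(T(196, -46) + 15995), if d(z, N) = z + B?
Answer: 228524220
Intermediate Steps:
d(z, N) = -4 + z (d(z, N) = z - 4 = -4 + z)
r = 0 (r = 0*(1 + 2) = 0*3 = 0)
T(X, L) = (-4 + L)² (T(X, L) = (0 + (-4 + L))² = (-4 + L)²)
(42153 - 29797)*(T(196, -46) + 15995) = (42153 - 29797)*((-4 - 46)² + 15995) = 12356*((-50)² + 15995) = 12356*(2500 + 15995) = 12356*18495 = 228524220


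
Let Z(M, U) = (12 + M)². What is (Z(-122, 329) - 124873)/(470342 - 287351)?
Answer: -37591/60997 ≈ -0.61628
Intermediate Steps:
(Z(-122, 329) - 124873)/(470342 - 287351) = ((12 - 122)² - 124873)/(470342 - 287351) = ((-110)² - 124873)/182991 = (12100 - 124873)*(1/182991) = -112773*1/182991 = -37591/60997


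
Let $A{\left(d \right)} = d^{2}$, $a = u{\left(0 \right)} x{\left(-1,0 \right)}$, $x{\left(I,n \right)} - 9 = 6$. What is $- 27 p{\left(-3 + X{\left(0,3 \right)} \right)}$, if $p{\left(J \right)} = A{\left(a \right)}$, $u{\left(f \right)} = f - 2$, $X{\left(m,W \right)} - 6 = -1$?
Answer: $-24300$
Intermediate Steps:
$X{\left(m,W \right)} = 5$ ($X{\left(m,W \right)} = 6 - 1 = 5$)
$x{\left(I,n \right)} = 15$ ($x{\left(I,n \right)} = 9 + 6 = 15$)
$u{\left(f \right)} = -2 + f$
$a = -30$ ($a = \left(-2 + 0\right) 15 = \left(-2\right) 15 = -30$)
$p{\left(J \right)} = 900$ ($p{\left(J \right)} = \left(-30\right)^{2} = 900$)
$- 27 p{\left(-3 + X{\left(0,3 \right)} \right)} = \left(-27\right) 900 = -24300$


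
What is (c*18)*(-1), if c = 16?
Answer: -288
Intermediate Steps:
(c*18)*(-1) = (16*18)*(-1) = 288*(-1) = -288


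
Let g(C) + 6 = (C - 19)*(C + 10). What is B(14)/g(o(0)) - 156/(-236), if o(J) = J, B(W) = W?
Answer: 487/826 ≈ 0.58959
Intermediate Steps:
g(C) = -6 + (-19 + C)*(10 + C) (g(C) = -6 + (C - 19)*(C + 10) = -6 + (-19 + C)*(10 + C))
B(14)/g(o(0)) - 156/(-236) = 14/(-196 + 0² - 9*0) - 156/(-236) = 14/(-196 + 0 + 0) - 156*(-1/236) = 14/(-196) + 39/59 = 14*(-1/196) + 39/59 = -1/14 + 39/59 = 487/826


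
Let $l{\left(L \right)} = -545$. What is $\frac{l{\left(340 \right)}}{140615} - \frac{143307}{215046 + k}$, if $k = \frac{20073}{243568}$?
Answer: $- \frac{329114178989719}{491012057988241} \approx -0.67028$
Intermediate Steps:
$k = \frac{20073}{243568}$ ($k = 20073 \cdot \frac{1}{243568} = \frac{20073}{243568} \approx 0.082412$)
$\frac{l{\left(340 \right)}}{140615} - \frac{143307}{215046 + k} = - \frac{545}{140615} - \frac{143307}{215046 + \frac{20073}{243568}} = \left(-545\right) \frac{1}{140615} - \frac{143307}{\frac{52378344201}{243568}} = - \frac{109}{28123} - \frac{11634999792}{17459448067} = - \frac{329114178989719}{491012057988241}$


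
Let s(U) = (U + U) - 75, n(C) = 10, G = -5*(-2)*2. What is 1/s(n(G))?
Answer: -1/55 ≈ -0.018182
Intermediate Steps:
G = 20 (G = 10*2 = 20)
s(U) = -75 + 2*U (s(U) = 2*U - 75 = -75 + 2*U)
1/s(n(G)) = 1/(-75 + 2*10) = 1/(-75 + 20) = 1/(-55) = -1/55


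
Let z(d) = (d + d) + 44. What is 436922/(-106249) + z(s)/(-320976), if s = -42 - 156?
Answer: -11793748/2868723 ≈ -4.1111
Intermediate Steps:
s = -198
z(d) = 44 + 2*d (z(d) = 2*d + 44 = 44 + 2*d)
436922/(-106249) + z(s)/(-320976) = 436922/(-106249) + (44 + 2*(-198))/(-320976) = 436922*(-1/106249) + (44 - 396)*(-1/320976) = -436922/106249 - 352*(-1/320976) = -436922/106249 + 22/20061 = -11793748/2868723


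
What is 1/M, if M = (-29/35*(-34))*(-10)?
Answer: -7/1972 ≈ -0.0035497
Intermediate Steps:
M = -1972/7 (M = (-29*1/35*(-34))*(-10) = -29/35*(-34)*(-10) = (986/35)*(-10) = -1972/7 ≈ -281.71)
1/M = 1/(-1972/7) = -7/1972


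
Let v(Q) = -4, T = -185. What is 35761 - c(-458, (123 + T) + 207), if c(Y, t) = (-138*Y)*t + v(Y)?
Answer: -9128815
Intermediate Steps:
c(Y, t) = -4 - 138*Y*t (c(Y, t) = (-138*Y)*t - 4 = -138*Y*t - 4 = -4 - 138*Y*t)
35761 - c(-458, (123 + T) + 207) = 35761 - (-4 - 138*(-458)*((123 - 185) + 207)) = 35761 - (-4 - 138*(-458)*(-62 + 207)) = 35761 - (-4 - 138*(-458)*145) = 35761 - (-4 + 9164580) = 35761 - 1*9164576 = 35761 - 9164576 = -9128815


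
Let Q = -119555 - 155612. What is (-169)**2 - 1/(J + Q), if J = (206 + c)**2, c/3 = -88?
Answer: 7762965484/271803 ≈ 28561.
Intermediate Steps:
c = -264 (c = 3*(-88) = -264)
Q = -275167
J = 3364 (J = (206 - 264)**2 = (-58)**2 = 3364)
(-169)**2 - 1/(J + Q) = (-169)**2 - 1/(3364 - 275167) = 28561 - 1/(-271803) = 28561 - 1*(-1/271803) = 28561 + 1/271803 = 7762965484/271803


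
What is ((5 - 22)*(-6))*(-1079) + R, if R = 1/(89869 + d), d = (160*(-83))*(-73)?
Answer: -116585429921/1059309 ≈ -1.1006e+5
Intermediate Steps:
d = 969440 (d = -13280*(-73) = 969440)
R = 1/1059309 (R = 1/(89869 + 969440) = 1/1059309 ≈ 9.4401e-7)
((5 - 22)*(-6))*(-1079) + R = ((5 - 22)*(-6))*(-1079) + 1/1059309 = -17*(-6)*(-1079) + 1/1059309 = 102*(-1079) + 1/1059309 = -110058 + 1/1059309 = -116585429921/1059309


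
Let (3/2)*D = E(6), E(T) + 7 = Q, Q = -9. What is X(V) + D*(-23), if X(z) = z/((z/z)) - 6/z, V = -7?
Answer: 5023/21 ≈ 239.19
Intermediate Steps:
E(T) = -16 (E(T) = -7 - 9 = -16)
X(z) = z - 6/z (X(z) = z/1 - 6/z = z*1 - 6/z = z - 6/z)
D = -32/3 (D = (2/3)*(-16) = -32/3 ≈ -10.667)
X(V) + D*(-23) = (-7 - 6/(-7)) - 32/3*(-23) = (-7 - 6*(-1/7)) + 736/3 = (-7 + 6/7) + 736/3 = -43/7 + 736/3 = 5023/21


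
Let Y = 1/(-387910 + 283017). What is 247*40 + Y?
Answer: 1036342839/104893 ≈ 9880.0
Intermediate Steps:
Y = -1/104893 (Y = 1/(-104893) = -1/104893 ≈ -9.5335e-6)
247*40 + Y = 247*40 - 1/104893 = 9880 - 1/104893 = 1036342839/104893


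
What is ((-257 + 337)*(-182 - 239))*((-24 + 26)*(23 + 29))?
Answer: -3502720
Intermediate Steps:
((-257 + 337)*(-182 - 239))*((-24 + 26)*(23 + 29)) = (80*(-421))*(2*52) = -33680*104 = -3502720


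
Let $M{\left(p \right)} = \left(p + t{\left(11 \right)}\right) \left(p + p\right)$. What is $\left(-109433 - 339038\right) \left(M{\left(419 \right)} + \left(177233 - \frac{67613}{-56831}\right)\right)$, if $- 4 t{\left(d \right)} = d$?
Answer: $- \frac{26815017119386947}{113662} \approx -2.3592 \cdot 10^{11}$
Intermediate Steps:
$t{\left(d \right)} = - \frac{d}{4}$
$M{\left(p \right)} = 2 p \left(- \frac{11}{4} + p\right)$ ($M{\left(p \right)} = \left(p - \frac{11}{4}\right) \left(p + p\right) = \left(p - \frac{11}{4}\right) 2 p = \left(- \frac{11}{4} + p\right) 2 p = 2 p \left(- \frac{11}{4} + p\right)$)
$\left(-109433 - 339038\right) \left(M{\left(419 \right)} + \left(177233 - \frac{67613}{-56831}\right)\right) = \left(-109433 - 339038\right) \left(\frac{1}{2} \cdot 419 \left(-11 + 4 \cdot 419\right) + \left(177233 - \frac{67613}{-56831}\right)\right) = - 448471 \left(\frac{1}{2} \cdot 419 \left(-11 + 1676\right) + \left(177233 - 67613 \left(- \frac{1}{56831}\right)\right)\right) = - 448471 \left(\frac{1}{2} \cdot 419 \cdot 1665 + \left(177233 - - \frac{67613}{56831}\right)\right) = - 448471 \left(\frac{697635}{2} + \left(177233 + \frac{67613}{56831}\right)\right) = - 448471 \left(\frac{697635}{2} + \frac{10072396236}{56831}\right) = \left(-448471\right) \frac{59792087157}{113662} = - \frac{26815017119386947}{113662}$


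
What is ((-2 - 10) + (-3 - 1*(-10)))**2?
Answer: 25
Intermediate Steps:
((-2 - 10) + (-3 - 1*(-10)))**2 = (-12 + (-3 + 10))**2 = (-12 + 7)**2 = (-5)**2 = 25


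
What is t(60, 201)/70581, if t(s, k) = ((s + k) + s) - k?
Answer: 40/23527 ≈ 0.0017002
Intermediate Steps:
t(s, k) = 2*s (t(s, k) = ((k + s) + s) - k = (k + 2*s) - k = 2*s)
t(60, 201)/70581 = (2*60)/70581 = 120*(1/70581) = 40/23527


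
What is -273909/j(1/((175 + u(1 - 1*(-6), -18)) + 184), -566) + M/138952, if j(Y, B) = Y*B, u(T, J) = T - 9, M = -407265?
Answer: 6793631045193/39323416 ≈ 1.7276e+5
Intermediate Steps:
u(T, J) = -9 + T
j(Y, B) = B*Y
-273909/j(1/((175 + u(1 - 1*(-6), -18)) + 184), -566) + M/138952 = -(-98333331/566 - 273909*(-9 + (1 - 1*(-6)))/566) - 407265/138952 = -(-98333331/566 - 273909*(-9 + (1 + 6))/566) - 407265*1/138952 = -(-98333331/566 - 273909*(-9 + 7)/566) - 407265/138952 = -273909/((-566/((175 - 2) + 184))) - 407265/138952 = -273909/((-566/(173 + 184))) - 407265/138952 = -273909/((-566/357)) - 407265/138952 = -273909/((-566*1/357)) - 407265/138952 = -273909/(-566/357) - 407265/138952 = -273909*(-357/566) - 407265/138952 = 97785513/566 - 407265/138952 = 6793631045193/39323416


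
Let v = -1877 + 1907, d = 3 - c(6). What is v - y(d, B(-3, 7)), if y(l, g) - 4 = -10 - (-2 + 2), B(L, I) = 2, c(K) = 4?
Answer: 36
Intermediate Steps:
d = -1 (d = 3 - 1*4 = 3 - 4 = -1)
v = 30
y(l, g) = -6 (y(l, g) = 4 + (-10 - (-2 + 2)) = 4 + (-10 - 0) = 4 + (-10 - 1*0) = 4 + (-10 + 0) = 4 - 10 = -6)
v - y(d, B(-3, 7)) = 30 - 1*(-6) = 30 + 6 = 36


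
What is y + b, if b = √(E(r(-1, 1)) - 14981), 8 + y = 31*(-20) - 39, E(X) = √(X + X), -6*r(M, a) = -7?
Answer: -667 + I*√(134829 - 3*√21)/3 ≈ -667.0 + 122.39*I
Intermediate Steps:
r(M, a) = 7/6 (r(M, a) = -⅙*(-7) = 7/6)
E(X) = √2*√X (E(X) = √(2*X) = √2*√X)
y = -667 (y = -8 + (31*(-20) - 39) = -8 + (-620 - 39) = -8 - 659 = -667)
b = √(-14981 + √21/3) (b = √(√2*√(7/6) - 14981) = √(√2*(√42/6) - 14981) = √(√21/3 - 14981) = √(-14981 + √21/3) ≈ 122.39*I)
y + b = -667 + √(-134829 + 3*√21)/3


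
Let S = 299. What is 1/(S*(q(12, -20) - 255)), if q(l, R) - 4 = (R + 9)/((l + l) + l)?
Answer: -36/2705053 ≈ -1.3308e-5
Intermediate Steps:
q(l, R) = 4 + (9 + R)/(3*l) (q(l, R) = 4 + (R + 9)/((l + l) + l) = 4 + (9 + R)/(2*l + l) = 4 + (9 + R)/((3*l)) = 4 + (9 + R)*(1/(3*l)) = 4 + (9 + R)/(3*l))
1/(S*(q(12, -20) - 255)) = 1/(299*((⅓)*(9 - 20 + 12*12)/12 - 255)) = 1/(299*((⅓)*(1/12)*(9 - 20 + 144) - 255)) = 1/(299*((⅓)*(1/12)*133 - 255)) = 1/(299*(133/36 - 255)) = 1/(299*(-9047/36)) = 1/(-2705053/36) = -36/2705053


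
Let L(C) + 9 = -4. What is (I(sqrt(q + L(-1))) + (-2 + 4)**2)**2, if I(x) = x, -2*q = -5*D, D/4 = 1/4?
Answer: (8 + I*sqrt(42))**2/4 ≈ 5.5 + 25.923*I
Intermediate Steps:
L(C) = -13 (L(C) = -9 - 4 = -13)
D = 1 (D = 4/4 = 4*(1/4) = 1)
q = 5/2 (q = -(-5)/2 = -1/2*(-5) = 5/2 ≈ 2.5000)
(I(sqrt(q + L(-1))) + (-2 + 4)**2)**2 = (sqrt(5/2 - 13) + (-2 + 4)**2)**2 = (sqrt(-21/2) + 2**2)**2 = (I*sqrt(42)/2 + 4)**2 = (4 + I*sqrt(42)/2)**2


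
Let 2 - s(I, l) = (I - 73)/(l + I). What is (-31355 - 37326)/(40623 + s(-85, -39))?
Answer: -4258222/2518671 ≈ -1.6907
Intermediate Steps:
s(I, l) = 2 - (-73 + I)/(I + l) (s(I, l) = 2 - (I - 73)/(l + I) = 2 - (-73 + I)/(I + l))
(-31355 - 37326)/(40623 + s(-85, -39)) = (-31355 - 37326)/(40623 + (73 - 85 + 2*(-39))/(-85 - 39)) = -68681/(40623 + (73 - 85 - 78)/(-124)) = -68681/(40623 - 1/124*(-90)) = -68681/(40623 + 45/62) = -68681/2518671/62 = -68681*62/2518671 = -4258222/2518671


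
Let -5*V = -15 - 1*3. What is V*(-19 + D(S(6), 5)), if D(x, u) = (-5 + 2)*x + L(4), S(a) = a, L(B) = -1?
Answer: -684/5 ≈ -136.80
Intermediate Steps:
V = 18/5 (V = -(-15 - 1*3)/5 = -(-15 - 3)/5 = -1/5*(-18) = 18/5 ≈ 3.6000)
D(x, u) = -1 - 3*x (D(x, u) = (-5 + 2)*x - 1 = -3*x - 1 = -1 - 3*x)
V*(-19 + D(S(6), 5)) = 18*(-19 + (-1 - 3*6))/5 = 18*(-19 + (-1 - 18))/5 = 18*(-19 - 19)/5 = (18/5)*(-38) = -684/5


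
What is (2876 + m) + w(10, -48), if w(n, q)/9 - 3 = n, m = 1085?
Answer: 4078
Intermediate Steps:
w(n, q) = 27 + 9*n
(2876 + m) + w(10, -48) = (2876 + 1085) + (27 + 9*10) = 3961 + (27 + 90) = 3961 + 117 = 4078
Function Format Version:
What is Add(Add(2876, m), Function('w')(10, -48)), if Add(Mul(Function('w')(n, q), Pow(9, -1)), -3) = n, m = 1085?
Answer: 4078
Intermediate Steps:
Function('w')(n, q) = Add(27, Mul(9, n))
Add(Add(2876, m), Function('w')(10, -48)) = Add(Add(2876, 1085), Add(27, Mul(9, 10))) = Add(3961, Add(27, 90)) = Add(3961, 117) = 4078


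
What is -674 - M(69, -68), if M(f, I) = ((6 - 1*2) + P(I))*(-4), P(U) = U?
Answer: -930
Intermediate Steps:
M(f, I) = -16 - 4*I (M(f, I) = ((6 - 1*2) + I)*(-4) = ((6 - 2) + I)*(-4) = (4 + I)*(-4) = -16 - 4*I)
-674 - M(69, -68) = -674 - (-16 - 4*(-68)) = -674 - (-16 + 272) = -674 - 1*256 = -674 - 256 = -930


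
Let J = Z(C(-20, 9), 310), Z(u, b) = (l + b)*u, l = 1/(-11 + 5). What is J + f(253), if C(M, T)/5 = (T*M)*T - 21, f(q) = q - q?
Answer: -5084365/2 ≈ -2.5422e+6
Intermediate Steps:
l = -⅙ (l = 1/(-6) = -⅙ ≈ -0.16667)
f(q) = 0
C(M, T) = -105 + 5*M*T² (C(M, T) = 5*((T*M)*T - 21) = 5*((M*T)*T - 21) = 5*(M*T² - 21) = 5*(-21 + M*T²) = -105 + 5*M*T²)
Z(u, b) = u*(-⅙ + b) (Z(u, b) = (-⅙ + b)*u = u*(-⅙ + b))
J = -5084365/2 (J = (-105 + 5*(-20)*9²)*(-⅙ + 310) = (-105 + 5*(-20)*81)*(1859/6) = (-105 - 8100)*(1859/6) = -8205*1859/6 = -5084365/2 ≈ -2.5422e+6)
J + f(253) = -5084365/2 + 0 = -5084365/2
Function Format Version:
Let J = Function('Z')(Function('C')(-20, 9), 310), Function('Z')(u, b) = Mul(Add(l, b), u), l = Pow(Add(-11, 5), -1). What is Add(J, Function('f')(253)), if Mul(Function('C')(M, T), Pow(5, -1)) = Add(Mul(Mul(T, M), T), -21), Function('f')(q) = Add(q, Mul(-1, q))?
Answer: Rational(-5084365, 2) ≈ -2.5422e+6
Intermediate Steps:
l = Rational(-1, 6) (l = Pow(-6, -1) = Rational(-1, 6) ≈ -0.16667)
Function('f')(q) = 0
Function('C')(M, T) = Add(-105, Mul(5, M, Pow(T, 2))) (Function('C')(M, T) = Mul(5, Add(Mul(Mul(T, M), T), -21)) = Mul(5, Add(Mul(Mul(M, T), T), -21)) = Mul(5, Add(Mul(M, Pow(T, 2)), -21)) = Mul(5, Add(-21, Mul(M, Pow(T, 2)))) = Add(-105, Mul(5, M, Pow(T, 2))))
Function('Z')(u, b) = Mul(u, Add(Rational(-1, 6), b)) (Function('Z')(u, b) = Mul(Add(Rational(-1, 6), b), u) = Mul(u, Add(Rational(-1, 6), b)))
J = Rational(-5084365, 2) (J = Mul(Add(-105, Mul(5, -20, Pow(9, 2))), Add(Rational(-1, 6), 310)) = Mul(Add(-105, Mul(5, -20, 81)), Rational(1859, 6)) = Mul(Add(-105, -8100), Rational(1859, 6)) = Mul(-8205, Rational(1859, 6)) = Rational(-5084365, 2) ≈ -2.5422e+6)
Add(J, Function('f')(253)) = Add(Rational(-5084365, 2), 0) = Rational(-5084365, 2)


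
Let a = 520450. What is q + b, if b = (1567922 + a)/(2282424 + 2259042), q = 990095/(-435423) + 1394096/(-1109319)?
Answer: -124742025757008961/40622825244854623 ≈ -3.0707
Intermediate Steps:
q = -189483628657/53669222993 (q = 990095*(-1/435423) + 1394096*(-1/1109319) = -990095/435423 - 1394096/1109319 = -189483628657/53669222993 ≈ -3.5306)
b = 348062/756911 (b = (1567922 + 520450)/(2282424 + 2259042) = 2088372/4541466 = 2088372*(1/4541466) = 348062/756911 ≈ 0.45985)
q + b = -189483628657/53669222993 + 348062/756911 = -124742025757008961/40622825244854623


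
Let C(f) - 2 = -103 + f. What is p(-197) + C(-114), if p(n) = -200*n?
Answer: 39185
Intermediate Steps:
C(f) = -101 + f (C(f) = 2 + (-103 + f) = -101 + f)
p(-197) + C(-114) = -200*(-197) + (-101 - 114) = 39400 - 215 = 39185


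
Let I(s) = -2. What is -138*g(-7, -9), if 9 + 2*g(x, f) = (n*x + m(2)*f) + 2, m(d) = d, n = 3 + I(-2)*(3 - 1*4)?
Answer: 4140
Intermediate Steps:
n = 5 (n = 3 - 2*(3 - 1*4) = 3 - 2*(3 - 4) = 3 - 2*(-1) = 3 + 2 = 5)
g(x, f) = -7/2 + f + 5*x/2 (g(x, f) = -9/2 + ((5*x + 2*f) + 2)/2 = -9/2 + ((2*f + 5*x) + 2)/2 = -9/2 + (2 + 2*f + 5*x)/2 = -9/2 + (1 + f + 5*x/2) = -7/2 + f + 5*x/2)
-138*g(-7, -9) = -138*(-7/2 - 9 + (5/2)*(-7)) = -138*(-7/2 - 9 - 35/2) = -138*(-30) = 4140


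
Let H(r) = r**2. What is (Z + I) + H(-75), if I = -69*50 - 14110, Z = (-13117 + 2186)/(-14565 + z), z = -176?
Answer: -175922904/14741 ≈ -11934.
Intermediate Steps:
Z = 10931/14741 (Z = (-13117 + 2186)/(-14565 - 176) = -10931/(-14741) = -10931*(-1/14741) = 10931/14741 ≈ 0.74154)
I = -17560 (I = -3450 - 14110 = -17560)
(Z + I) + H(-75) = (10931/14741 - 17560) + (-75)**2 = -258841029/14741 + 5625 = -175922904/14741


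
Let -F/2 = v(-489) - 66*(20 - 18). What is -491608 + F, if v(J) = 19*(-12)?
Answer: -490888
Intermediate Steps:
v(J) = -228
F = 720 (F = -2*(-228 - 66*(20 - 18)) = -2*(-228 - 66*2) = -2*(-228 - 132) = -2*(-360) = 720)
-491608 + F = -491608 + 720 = -490888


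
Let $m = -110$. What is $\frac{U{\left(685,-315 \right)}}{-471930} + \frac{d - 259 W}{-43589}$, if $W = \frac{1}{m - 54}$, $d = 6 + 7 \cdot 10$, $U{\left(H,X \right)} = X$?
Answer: $- \frac{125085255}{112454563676} \approx -0.0011123$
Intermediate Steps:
$d = 76$ ($d = 6 + 70 = 76$)
$W = - \frac{1}{164}$ ($W = \frac{1}{-110 - 54} = \frac{1}{-164} = - \frac{1}{164} \approx -0.0060976$)
$\frac{U{\left(685,-315 \right)}}{-471930} + \frac{d - 259 W}{-43589} = - \frac{315}{-471930} + \frac{76 - - \frac{259}{164}}{-43589} = \left(-315\right) \left(- \frac{1}{471930}\right) + \left(76 + \frac{259}{164}\right) \left(- \frac{1}{43589}\right) = \frac{21}{31462} + \frac{12723}{164} \left(- \frac{1}{43589}\right) = \frac{21}{31462} - \frac{12723}{7148596} = - \frac{125085255}{112454563676}$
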